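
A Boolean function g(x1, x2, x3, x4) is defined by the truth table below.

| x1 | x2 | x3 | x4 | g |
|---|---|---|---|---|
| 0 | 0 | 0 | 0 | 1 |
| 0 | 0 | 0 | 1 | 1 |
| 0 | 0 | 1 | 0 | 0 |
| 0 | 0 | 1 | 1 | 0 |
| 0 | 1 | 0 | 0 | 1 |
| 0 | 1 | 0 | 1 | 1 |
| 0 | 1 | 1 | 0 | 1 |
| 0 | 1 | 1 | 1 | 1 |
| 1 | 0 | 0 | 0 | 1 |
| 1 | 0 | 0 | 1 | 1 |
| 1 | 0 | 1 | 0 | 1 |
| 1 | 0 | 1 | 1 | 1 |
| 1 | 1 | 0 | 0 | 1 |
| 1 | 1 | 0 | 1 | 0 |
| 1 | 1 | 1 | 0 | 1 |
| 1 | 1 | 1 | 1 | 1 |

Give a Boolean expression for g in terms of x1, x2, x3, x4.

There are just 3 zero rows: (0,0,1,0), (0,0,1,1), (1,1,0,1). Their minterms are ¬x1·¬x2·x3·¬x4, ¬x1·¬x2·x3·x4, x1·x2·¬x3·x4; the OR of those covers precisely the 0-outputs, and negating it yields g.

g(x1, x2, x3, x4) = NOT (((((NOT x1 AND NOT x2) AND x3) AND NOT x4) OR (((NOT x1 AND NOT x2) AND x3) AND x4)) OR (((x1 AND x2) AND NOT x3) AND x4))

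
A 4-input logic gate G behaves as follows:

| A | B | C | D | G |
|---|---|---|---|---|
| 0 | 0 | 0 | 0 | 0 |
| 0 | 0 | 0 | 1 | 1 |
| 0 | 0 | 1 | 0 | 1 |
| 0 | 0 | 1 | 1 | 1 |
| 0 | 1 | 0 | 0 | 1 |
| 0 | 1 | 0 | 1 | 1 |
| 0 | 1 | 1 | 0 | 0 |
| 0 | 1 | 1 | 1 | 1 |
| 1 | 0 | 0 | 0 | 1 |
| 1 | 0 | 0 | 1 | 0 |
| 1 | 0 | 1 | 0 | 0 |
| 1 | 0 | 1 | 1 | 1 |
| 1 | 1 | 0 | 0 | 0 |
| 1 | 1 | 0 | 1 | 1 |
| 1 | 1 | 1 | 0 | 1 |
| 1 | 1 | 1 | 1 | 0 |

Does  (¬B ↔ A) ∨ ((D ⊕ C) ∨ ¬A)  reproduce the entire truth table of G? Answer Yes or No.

Evaluate (¬B ↔ A) ∨ ((D ⊕ C) ∨ ¬A) on each row and compare to G:
  A=0, B=0, C=0, D=0: formula gives 1, but G = 0 ✗
Since they disagree at (0,0,0,0), the expression is not a correct formula for G.

No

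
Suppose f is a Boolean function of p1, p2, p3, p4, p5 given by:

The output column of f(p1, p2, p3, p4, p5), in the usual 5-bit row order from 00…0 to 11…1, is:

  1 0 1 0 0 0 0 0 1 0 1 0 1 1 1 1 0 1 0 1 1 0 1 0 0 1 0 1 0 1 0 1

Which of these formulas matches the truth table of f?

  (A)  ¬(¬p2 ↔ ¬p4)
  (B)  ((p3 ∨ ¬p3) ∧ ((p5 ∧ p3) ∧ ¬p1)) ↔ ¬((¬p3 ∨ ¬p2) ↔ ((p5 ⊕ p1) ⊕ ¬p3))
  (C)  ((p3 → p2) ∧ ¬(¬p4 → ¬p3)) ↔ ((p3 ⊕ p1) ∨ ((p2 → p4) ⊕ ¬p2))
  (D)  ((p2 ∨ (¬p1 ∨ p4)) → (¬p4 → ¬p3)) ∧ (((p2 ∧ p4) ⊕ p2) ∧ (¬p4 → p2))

B

(A) disagrees with f on (0,0,0,0,0) (formula → 0, table → 1); rule it out.
(C) disagrees with f on (0,0,0,0,1) (formula → 1, table → 0); rule it out.
(D) disagrees with f on (0,0,0,0,0) (formula → 0, table → 1); rule it out.
That leaves (B). Evaluating it on every row reproduces the table of f exactly.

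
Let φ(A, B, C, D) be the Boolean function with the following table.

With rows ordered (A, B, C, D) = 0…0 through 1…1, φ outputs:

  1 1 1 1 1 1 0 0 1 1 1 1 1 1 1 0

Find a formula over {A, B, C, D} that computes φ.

φ(A, B, C, D) = (((((A' · B) · C) · D') + (((A' · B) · C) · D)) + (((A · B) · C) · D))'

There are just 3 zero rows: (0,1,1,0), (0,1,1,1), (1,1,1,1). Their minterms are ¬A·B·C·¬D, ¬A·B·C·D, A·B·C·D; the OR of those covers precisely the 0-outputs, and negating it yields φ.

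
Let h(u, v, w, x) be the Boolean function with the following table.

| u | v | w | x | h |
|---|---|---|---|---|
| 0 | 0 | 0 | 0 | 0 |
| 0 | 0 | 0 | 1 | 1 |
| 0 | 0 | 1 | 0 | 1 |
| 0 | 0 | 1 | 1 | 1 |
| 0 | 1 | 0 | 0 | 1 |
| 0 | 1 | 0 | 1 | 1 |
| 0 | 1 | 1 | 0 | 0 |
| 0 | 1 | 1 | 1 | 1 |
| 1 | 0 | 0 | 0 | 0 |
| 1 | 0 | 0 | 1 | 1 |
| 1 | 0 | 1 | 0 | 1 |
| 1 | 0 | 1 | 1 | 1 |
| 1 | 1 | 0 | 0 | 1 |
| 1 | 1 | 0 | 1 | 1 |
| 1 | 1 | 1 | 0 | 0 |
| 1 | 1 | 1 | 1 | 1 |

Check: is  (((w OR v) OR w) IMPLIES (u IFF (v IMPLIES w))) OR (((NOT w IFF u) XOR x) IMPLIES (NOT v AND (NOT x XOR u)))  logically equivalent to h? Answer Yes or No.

Check the formula against h row by row:
  u=0, v=0, w=0, x=0: formula gives 1, but h = 0 ✗
A single disagreement suffices: at (0,0,0,0) they differ, so the formula does not compute h.

No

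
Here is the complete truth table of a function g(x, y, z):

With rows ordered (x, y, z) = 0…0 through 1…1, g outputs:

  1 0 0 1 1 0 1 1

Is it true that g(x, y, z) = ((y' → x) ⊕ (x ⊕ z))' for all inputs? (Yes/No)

Check the formula against g row by row:
  x=0, y=0, z=0: formula gives 1, g = 1 ✓
  x=0, y=0, z=1: formula gives 0, g = 0 ✓
  x=0, y=1, z=0: formula gives 0, g = 0 ✓
  x=0, y=1, z=1: formula gives 1, g = 1 ✓
  x=1, y=0, z=0: formula gives 1, g = 1 ✓
  …
  x=1, y=1, z=1: formula gives 0, but g = 1 ✗
Row (1,1,1) is a counterexample, so the formula is not equivalent to g.

No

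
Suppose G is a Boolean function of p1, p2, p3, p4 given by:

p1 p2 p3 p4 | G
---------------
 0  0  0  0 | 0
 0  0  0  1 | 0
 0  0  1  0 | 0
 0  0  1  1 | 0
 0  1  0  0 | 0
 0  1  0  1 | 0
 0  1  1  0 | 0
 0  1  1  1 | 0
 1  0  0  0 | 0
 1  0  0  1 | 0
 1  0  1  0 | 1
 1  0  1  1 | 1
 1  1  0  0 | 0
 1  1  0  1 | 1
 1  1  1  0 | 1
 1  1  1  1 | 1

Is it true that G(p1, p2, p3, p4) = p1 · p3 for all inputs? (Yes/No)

Test each input against both G and the formula:
  p1=0, p2=0, p3=0, p4=0: formula gives 0, G = 0 ✓
  p1=0, p2=0, p3=0, p4=1: formula gives 0, G = 0 ✓
  p1=0, p2=0, p3=1, p4=0: formula gives 0, G = 0 ✓
  p1=0, p2=0, p3=1, p4=1: formula gives 0, G = 0 ✓
  …
  p1=1, p2=1, p3=0, p4=1: formula gives 0, but G = 1 ✗
A single disagreement suffices: at (1,1,0,1) they differ, so the formula does not compute G.

No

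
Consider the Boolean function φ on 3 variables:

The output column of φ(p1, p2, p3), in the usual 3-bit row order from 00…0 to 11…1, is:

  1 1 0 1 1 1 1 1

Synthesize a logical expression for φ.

Only row (0,1,0) gives 0. So φ is 1 everywhere except there — the complement of the minterm ¬p1·p2·¬p3.

φ(p1, p2, p3) = ((p1' · p2) · p3')'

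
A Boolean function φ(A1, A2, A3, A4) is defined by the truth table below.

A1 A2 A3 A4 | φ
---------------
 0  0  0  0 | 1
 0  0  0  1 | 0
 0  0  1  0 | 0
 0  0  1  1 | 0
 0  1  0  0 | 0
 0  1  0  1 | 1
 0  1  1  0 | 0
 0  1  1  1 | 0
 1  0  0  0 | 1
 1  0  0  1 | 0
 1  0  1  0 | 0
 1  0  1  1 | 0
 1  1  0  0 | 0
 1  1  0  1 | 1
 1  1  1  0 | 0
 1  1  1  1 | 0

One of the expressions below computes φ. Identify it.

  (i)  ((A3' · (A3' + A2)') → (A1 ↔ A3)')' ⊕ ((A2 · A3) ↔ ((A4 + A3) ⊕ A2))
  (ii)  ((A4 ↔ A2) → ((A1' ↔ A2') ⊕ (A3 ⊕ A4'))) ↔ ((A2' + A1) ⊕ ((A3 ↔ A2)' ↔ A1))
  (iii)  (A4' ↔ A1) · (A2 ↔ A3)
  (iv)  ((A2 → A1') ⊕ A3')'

i

(ii): at (0,0,1,0) it gives 1, but φ = 0 — eliminated.
(iii): at (0,0,0,0) it gives 0, but φ = 1 — eliminated.
(iv): at (0,0,0,1) it gives 1, but φ = 0 — eliminated.
(i) is the remaining candidate, and it agrees with φ on all 16 inputs.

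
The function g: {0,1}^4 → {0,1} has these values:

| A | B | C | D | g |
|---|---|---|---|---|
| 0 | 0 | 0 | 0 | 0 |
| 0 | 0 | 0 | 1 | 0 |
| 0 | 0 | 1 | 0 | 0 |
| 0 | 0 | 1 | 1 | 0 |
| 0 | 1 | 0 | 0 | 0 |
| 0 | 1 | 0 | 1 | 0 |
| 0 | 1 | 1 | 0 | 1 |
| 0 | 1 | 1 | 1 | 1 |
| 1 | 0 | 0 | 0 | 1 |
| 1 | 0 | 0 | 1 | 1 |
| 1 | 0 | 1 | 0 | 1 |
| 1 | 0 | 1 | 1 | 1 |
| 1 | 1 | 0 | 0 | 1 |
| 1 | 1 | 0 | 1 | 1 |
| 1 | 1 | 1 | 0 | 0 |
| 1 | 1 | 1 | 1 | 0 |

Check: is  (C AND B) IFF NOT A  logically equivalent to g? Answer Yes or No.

Yes

Check the formula against g row by row:
  A=0, B=0, C=0, D=0: formula gives 0, g = 0 ✓
  A=0, B=0, C=0, D=1: formula gives 0, g = 0 ✓
  A=0, B=0, C=1, D=0: formula gives 0, g = 0 ✓
  A=0, B=0, C=1, D=1: formula gives 0, g = 0 ✓
  …and likewise for the remaining 12 rows.
No disagreement on any input; they are logically equivalent.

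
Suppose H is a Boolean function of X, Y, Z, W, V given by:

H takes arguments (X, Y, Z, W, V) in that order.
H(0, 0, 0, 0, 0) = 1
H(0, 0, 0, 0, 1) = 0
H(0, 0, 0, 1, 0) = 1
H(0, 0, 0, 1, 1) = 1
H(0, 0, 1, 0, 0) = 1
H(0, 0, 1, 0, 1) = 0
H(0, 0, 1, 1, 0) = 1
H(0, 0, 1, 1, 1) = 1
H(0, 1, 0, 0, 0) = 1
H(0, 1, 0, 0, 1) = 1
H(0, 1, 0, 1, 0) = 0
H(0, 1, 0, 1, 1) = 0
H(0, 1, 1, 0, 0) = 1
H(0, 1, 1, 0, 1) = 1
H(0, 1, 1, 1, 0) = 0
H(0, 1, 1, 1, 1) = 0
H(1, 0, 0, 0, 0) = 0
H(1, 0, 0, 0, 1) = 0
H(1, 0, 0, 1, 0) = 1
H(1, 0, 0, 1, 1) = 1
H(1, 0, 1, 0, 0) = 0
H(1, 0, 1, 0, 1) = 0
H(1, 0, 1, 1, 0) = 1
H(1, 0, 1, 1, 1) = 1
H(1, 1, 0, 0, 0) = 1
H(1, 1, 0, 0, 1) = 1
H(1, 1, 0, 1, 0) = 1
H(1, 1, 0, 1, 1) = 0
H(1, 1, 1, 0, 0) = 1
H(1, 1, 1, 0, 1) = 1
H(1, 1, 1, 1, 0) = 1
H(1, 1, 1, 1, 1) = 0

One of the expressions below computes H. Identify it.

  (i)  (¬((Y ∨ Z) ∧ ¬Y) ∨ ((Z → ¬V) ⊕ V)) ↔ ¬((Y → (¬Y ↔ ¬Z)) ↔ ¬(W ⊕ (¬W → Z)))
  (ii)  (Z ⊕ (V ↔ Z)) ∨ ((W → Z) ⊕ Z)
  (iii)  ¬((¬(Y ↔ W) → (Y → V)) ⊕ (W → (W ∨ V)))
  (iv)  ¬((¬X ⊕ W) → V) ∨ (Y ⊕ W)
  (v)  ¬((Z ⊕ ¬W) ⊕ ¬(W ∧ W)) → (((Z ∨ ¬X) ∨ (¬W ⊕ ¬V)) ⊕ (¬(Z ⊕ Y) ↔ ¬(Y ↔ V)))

(i) fails at (0,0,0,0,0): the formula yields 0, H is 1.
(ii) fails at (0,0,0,0,1): the formula yields 1, H is 0.
(iii) fails at (0,0,0,0,1): the formula yields 1, H is 0.
(v) fails at (0,0,0,1,1): the formula yields 0, H is 1.
(iv) is the remaining candidate, and it agrees with H on all 32 inputs.

iv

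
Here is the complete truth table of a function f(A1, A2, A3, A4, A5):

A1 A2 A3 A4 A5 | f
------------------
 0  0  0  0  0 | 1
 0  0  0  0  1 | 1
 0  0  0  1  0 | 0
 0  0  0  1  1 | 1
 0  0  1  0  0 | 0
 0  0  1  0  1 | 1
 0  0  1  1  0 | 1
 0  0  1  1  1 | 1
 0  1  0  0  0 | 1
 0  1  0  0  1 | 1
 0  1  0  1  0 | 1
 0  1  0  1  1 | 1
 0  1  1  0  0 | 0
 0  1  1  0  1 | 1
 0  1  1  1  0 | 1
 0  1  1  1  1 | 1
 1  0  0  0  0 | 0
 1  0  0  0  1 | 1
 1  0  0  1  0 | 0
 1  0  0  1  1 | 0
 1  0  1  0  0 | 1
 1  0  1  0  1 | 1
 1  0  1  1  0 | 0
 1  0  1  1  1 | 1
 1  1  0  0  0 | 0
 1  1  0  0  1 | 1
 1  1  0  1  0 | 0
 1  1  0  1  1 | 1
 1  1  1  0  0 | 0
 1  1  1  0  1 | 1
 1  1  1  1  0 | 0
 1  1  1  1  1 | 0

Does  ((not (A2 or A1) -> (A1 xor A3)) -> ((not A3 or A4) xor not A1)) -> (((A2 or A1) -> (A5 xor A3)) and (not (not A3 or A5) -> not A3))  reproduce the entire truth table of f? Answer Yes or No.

Check the formula against f row by row:
  A1=0, A2=0, A3=0, A4=0, A5=0: formula gives 1, f = 1 ✓
  A1=0, A2=0, A3=0, A4=0, A5=1: formula gives 1, f = 1 ✓
  A1=0, A2=0, A3=0, A4=1, A5=0: formula gives 1, but f = 0 ✗
Row (0,0,0,1,0) is a counterexample, so the formula is not equivalent to f.

No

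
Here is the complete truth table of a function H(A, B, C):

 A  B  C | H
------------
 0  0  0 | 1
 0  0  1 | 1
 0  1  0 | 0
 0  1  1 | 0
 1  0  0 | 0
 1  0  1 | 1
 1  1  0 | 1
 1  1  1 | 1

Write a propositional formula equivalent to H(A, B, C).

There are just 3 zero rows: (0,1,0), (0,1,1), (1,0,0). Their minterms are ¬A·B·¬C, ¬A·B·C, A·¬B·¬C; the OR of those covers precisely the 0-outputs, and negating it yields H.

H(A, B, C) = ((((A' · B) · C') + ((A' · B) · C)) + ((A · B') · C'))'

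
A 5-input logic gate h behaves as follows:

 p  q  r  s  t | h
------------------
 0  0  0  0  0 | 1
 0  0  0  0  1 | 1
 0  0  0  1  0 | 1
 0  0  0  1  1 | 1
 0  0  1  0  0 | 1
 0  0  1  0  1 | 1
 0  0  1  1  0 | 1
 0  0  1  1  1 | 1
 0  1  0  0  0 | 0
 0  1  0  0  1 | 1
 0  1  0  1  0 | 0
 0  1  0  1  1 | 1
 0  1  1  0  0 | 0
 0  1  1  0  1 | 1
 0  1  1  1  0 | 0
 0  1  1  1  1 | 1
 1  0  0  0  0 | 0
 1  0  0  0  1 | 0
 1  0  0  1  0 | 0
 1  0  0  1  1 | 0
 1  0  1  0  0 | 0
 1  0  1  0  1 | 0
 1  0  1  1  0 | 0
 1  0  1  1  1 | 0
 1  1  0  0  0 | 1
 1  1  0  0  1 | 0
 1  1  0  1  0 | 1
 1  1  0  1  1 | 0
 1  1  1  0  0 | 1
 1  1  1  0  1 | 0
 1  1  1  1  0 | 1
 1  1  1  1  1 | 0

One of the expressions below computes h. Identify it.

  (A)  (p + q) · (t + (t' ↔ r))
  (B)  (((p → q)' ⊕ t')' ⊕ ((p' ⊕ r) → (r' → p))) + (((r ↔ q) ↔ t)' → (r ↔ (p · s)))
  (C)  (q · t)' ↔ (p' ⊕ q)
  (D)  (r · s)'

(A) fails at (0,0,0,0,0): the formula yields 0, h is 1.
(B) fails at (0,0,1,0,1): the formula yields 0, h is 1.
(D) fails at (0,0,1,1,0): the formula yields 0, h is 1.
(C) is the remaining candidate, and it agrees with h on all 32 inputs.

C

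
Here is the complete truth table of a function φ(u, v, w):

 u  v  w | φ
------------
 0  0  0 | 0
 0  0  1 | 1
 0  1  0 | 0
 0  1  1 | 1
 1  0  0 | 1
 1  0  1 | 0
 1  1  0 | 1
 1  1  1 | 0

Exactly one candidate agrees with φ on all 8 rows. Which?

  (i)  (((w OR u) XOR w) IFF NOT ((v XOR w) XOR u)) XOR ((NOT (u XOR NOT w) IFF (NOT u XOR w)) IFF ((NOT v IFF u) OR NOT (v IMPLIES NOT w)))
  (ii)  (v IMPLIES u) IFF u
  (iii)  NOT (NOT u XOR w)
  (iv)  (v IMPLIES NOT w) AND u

(i) disagrees with φ on (0,0,0) (formula → 1, table → 0); rule it out.
(ii) disagrees with φ on (0,0,1) (formula → 0, table → 1); rule it out.
(iv) disagrees with φ on (0,0,1) (formula → 0, table → 1); rule it out.
(iii) is the remaining candidate, and it agrees with φ on all 8 inputs.

iii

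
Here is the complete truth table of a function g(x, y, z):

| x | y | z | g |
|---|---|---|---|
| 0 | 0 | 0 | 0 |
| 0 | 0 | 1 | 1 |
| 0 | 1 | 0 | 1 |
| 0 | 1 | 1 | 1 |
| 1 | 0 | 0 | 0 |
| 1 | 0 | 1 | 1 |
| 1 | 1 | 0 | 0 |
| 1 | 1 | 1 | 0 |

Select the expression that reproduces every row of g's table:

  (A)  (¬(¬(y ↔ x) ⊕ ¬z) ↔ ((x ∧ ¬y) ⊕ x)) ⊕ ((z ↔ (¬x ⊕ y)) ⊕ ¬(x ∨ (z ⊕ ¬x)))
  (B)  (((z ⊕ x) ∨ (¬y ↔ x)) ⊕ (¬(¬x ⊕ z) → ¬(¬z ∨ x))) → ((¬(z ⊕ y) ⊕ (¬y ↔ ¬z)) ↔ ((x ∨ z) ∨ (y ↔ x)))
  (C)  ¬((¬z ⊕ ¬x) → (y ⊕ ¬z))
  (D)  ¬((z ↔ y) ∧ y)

(A): at (0,0,0) it gives 1, but g = 0 — eliminated.
(C): at (0,1,0) it gives 0, but g = 1 — eliminated.
(D): at (0,0,0) it gives 1, but g = 0 — eliminated.
(B) is the remaining candidate, and it agrees with g on all 8 inputs.

B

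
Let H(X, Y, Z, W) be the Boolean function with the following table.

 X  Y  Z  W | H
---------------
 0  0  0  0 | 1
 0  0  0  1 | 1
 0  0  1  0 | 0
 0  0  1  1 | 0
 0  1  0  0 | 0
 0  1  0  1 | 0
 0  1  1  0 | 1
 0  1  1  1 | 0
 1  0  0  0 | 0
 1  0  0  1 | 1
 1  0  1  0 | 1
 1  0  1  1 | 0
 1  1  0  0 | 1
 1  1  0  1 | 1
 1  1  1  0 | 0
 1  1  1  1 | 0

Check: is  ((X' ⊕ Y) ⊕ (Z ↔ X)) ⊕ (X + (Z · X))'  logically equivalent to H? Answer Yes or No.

Test each input against both H and the formula:
  X=0, Y=0, Z=0, W=0: formula gives 1, H = 1 ✓
  X=0, Y=0, Z=0, W=1: formula gives 1, H = 1 ✓
  X=0, Y=0, Z=1, W=0: formula gives 0, H = 0 ✓
  X=0, Y=0, Z=1, W=1: formula gives 0, H = 0 ✓
  …
  X=0, Y=1, Z=1, W=1: formula gives 1, but H = 0 ✗
Since they disagree at (0,1,1,1), the expression is not a correct formula for H.

No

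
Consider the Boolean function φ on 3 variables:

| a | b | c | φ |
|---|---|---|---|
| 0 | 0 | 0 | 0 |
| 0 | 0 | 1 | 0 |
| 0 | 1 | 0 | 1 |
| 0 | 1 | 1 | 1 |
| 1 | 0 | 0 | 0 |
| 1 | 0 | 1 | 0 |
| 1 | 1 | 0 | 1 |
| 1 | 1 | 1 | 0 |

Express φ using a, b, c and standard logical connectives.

φ=1 on 3 inputs: (0,1,0), (0,1,1), (1,1,0). Reading each as a conjunction of literals (¬a·b·¬c, ¬a·b·c, a·b·¬c) and taking the OR gives the canonical DNF.

φ(a, b, c) = (((not a and b) and not c) or ((not a and b) and c)) or ((a and b) and not c)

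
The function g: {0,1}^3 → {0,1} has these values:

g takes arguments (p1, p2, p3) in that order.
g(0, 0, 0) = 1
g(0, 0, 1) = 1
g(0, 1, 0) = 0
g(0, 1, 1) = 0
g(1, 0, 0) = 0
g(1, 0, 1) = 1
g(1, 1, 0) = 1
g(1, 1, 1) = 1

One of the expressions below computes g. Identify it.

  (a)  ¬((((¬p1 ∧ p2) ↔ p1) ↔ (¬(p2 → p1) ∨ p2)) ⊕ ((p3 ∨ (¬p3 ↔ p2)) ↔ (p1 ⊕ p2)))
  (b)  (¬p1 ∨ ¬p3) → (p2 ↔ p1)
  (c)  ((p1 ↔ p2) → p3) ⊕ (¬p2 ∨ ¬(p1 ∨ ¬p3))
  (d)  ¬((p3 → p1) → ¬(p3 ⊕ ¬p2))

(a): at (0,0,0) it gives 0, but g = 1 — eliminated.
(c): at (0,0,1) it gives 0, but g = 1 — eliminated.
(d): at (0,0,1) it gives 0, but g = 1 — eliminated.
(b) is the remaining candidate, and it agrees with g on all 8 inputs.

b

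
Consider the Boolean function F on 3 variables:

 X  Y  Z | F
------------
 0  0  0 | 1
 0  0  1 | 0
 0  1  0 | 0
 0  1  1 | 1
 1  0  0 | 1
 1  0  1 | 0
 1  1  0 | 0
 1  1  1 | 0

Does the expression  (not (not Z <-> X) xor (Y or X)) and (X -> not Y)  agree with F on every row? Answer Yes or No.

Test each input against both F and the formula:
  X=0, Y=0, Z=0: formula gives 1, F = 1 ✓
  X=0, Y=0, Z=1: formula gives 0, F = 0 ✓
  X=0, Y=1, Z=0: formula gives 0, F = 0 ✓
  X=0, Y=1, Z=1: formula gives 1, F = 1 ✓
  X=1, Y=0, Z=0: formula gives 1, F = 1 ✓
  …and likewise for the remaining 3 rows.
Every row agrees, so the formula is equivalent.

Yes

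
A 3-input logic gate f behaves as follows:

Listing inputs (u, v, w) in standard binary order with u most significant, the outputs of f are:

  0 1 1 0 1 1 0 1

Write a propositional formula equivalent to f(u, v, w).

The 0-rows are (0,0,0), (0,1,1), (1,1,0). Take each as a conjunction (¬u·¬v·¬w, ¬u·v·w, u·v·¬w), form their disjunction, and complement — that gives a formula that is 1 everywhere f is.

f(u, v, w) = ~((((~u & ~v) & ~w) | ((~u & v) & w)) | ((u & v) & ~w))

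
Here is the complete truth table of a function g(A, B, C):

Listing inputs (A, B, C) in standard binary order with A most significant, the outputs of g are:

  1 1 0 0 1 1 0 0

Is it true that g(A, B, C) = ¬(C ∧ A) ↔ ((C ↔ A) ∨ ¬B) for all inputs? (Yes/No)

No

Evaluate ¬(C ∧ A) ↔ ((C ↔ A) ∨ ¬B) on each row and compare to g:
  A=0, B=0, C=0: formula gives 1, g = 1 ✓
  A=0, B=0, C=1: formula gives 1, g = 1 ✓
  A=0, B=1, C=0: formula gives 1, but g = 0 ✗
Row (0,1,0) is a counterexample, so the formula is not equivalent to g.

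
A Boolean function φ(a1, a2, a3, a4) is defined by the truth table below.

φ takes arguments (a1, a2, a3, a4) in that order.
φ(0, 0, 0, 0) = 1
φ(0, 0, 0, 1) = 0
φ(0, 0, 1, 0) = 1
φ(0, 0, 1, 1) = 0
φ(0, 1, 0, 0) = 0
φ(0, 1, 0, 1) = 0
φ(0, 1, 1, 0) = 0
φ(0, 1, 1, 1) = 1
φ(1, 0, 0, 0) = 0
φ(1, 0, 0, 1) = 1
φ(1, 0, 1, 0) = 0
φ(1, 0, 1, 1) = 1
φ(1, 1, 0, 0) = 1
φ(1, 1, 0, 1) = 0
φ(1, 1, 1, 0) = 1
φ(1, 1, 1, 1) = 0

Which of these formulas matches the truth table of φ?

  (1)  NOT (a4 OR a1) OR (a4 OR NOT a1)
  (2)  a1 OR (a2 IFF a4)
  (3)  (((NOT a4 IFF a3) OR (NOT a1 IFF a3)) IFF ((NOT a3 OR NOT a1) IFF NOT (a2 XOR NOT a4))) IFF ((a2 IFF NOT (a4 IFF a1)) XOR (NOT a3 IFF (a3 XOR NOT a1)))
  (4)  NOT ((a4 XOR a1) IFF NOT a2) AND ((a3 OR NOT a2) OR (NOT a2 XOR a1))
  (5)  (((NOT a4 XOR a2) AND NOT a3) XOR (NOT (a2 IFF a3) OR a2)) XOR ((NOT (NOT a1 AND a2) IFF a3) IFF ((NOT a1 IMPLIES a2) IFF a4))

4

(1) fails at (0,0,0,1): the formula yields 1, φ is 0.
(2) fails at (0,1,0,1): the formula yields 1, φ is 0.
(3) fails at (0,0,0,0): the formula yields 0, φ is 1.
(5) fails at (0,0,0,1): the formula yields 1, φ is 0.
Only (4) survives; checking it on all 16 rows confirms it matches φ.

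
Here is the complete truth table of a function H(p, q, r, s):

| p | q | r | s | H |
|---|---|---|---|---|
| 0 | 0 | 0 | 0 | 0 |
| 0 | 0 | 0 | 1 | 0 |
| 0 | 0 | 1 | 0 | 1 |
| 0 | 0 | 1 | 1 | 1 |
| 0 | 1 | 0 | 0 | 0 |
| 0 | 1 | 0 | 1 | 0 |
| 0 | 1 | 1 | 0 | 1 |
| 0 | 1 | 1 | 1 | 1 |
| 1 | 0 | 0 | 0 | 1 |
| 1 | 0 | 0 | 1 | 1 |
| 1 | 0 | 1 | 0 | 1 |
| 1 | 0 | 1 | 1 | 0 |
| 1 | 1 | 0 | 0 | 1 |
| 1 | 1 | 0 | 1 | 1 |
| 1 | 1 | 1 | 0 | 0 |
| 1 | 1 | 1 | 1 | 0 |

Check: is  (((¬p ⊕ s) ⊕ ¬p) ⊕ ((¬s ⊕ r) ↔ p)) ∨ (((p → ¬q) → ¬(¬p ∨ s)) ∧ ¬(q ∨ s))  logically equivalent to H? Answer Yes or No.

Evaluate (((¬p ⊕ s) ⊕ ¬p) ⊕ ((¬s ⊕ r) ↔ p)) ∨ (((p → ¬q) → ¬(¬p ∨ s)) ∧ ¬(q ∨ s)) on each row and compare to H:
  p=0, q=0, r=0, s=0: formula gives 0, H = 0 ✓
  p=0, q=0, r=0, s=1: formula gives 0, H = 0 ✓
  p=0, q=0, r=1, s=0: formula gives 1, H = 1 ✓
  p=0, q=0, r=1, s=1: formula gives 1, H = 1 ✓
  …and likewise for the remaining 12 rows.
Every row agrees, so the formula is equivalent.

Yes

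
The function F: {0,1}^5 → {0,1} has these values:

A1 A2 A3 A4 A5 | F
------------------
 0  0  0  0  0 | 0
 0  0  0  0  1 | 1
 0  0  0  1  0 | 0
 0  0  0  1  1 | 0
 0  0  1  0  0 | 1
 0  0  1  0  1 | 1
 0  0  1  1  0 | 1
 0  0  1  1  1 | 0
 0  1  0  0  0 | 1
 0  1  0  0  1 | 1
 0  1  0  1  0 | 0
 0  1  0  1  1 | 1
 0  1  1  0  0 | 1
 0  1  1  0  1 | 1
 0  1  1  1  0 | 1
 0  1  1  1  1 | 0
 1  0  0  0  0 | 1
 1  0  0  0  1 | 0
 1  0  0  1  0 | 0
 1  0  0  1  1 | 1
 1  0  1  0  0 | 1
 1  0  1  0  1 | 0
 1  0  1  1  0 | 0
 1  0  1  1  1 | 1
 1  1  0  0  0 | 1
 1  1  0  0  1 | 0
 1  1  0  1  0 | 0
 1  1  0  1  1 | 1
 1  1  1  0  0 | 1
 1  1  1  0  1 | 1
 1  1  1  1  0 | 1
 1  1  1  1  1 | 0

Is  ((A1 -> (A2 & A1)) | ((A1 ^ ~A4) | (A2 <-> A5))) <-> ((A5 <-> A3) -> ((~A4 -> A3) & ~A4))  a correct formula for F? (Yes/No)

Evaluate ((A1 -> (A2 & A1)) | ((A1 ^ ~A4) | (A2 <-> A5))) <-> ((A5 <-> A3) -> ((~A4 -> A3) & ~A4)) on each row and compare to F:
  A1=0, A2=0, A3=0, A4=0, A5=0: formula gives 0, F = 0 ✓
  A1=0, A2=0, A3=0, A4=0, A5=1: formula gives 1, F = 1 ✓
  A1=0, A2=0, A3=0, A4=1, A5=0: formula gives 0, F = 0 ✓
  A1=0, A2=0, A3=0, A4=1, A5=1: formula gives 1, but F = 0 ✗
Row (0,0,0,1,1) is a counterexample, so the formula is not equivalent to F.

No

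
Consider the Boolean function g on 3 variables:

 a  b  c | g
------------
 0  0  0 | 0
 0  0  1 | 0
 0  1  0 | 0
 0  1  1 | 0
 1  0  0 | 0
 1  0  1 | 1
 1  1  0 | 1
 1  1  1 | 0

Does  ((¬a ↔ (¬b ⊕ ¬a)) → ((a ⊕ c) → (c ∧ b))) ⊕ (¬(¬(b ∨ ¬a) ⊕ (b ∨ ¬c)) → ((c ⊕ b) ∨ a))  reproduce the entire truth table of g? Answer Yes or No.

No

Check the formula against g row by row:
  a=0, b=0, c=0: formula gives 0, g = 0 ✓
  a=0, b=0, c=1: formula gives 0, g = 0 ✓
  a=0, b=1, c=0: formula gives 0, g = 0 ✓
  a=0, b=1, c=1: formula gives 0, g = 0 ✓
  a=1, b=0, c=0: formula gives 0, g = 0 ✓
  a=1, b=0, c=1: formula gives 0, but g = 1 ✗
A single disagreement suffices: at (1,0,1) they differ, so the formula does not compute g.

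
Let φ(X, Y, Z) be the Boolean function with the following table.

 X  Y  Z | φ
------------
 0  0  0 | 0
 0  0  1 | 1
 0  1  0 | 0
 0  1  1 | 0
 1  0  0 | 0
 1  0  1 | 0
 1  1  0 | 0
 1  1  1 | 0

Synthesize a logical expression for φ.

Only row (0,0,1) gives 1. That row's minterm ¬X·¬Y·Z is φ directly.

φ(X, Y, Z) = (not X and not Y) and Z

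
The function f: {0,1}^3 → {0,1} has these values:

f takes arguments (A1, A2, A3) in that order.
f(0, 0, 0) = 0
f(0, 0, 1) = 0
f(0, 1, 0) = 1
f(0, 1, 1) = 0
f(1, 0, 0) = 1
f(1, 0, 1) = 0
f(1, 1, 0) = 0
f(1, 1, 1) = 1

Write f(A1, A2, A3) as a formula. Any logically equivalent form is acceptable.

f(A1, A2, A3) = (((not A1 and A2) and not A3) or ((A1 and not A2) and not A3)) or ((A1 and A2) and A3)

Collect the rows where f=1 — (0,1,0), (1,0,0), (1,1,1) — and write one minterm per row: ¬A1·A2·¬A3, A1·¬A2·¬A3, A1·A2·A3. Their union (logical OR) reproduces the table exactly.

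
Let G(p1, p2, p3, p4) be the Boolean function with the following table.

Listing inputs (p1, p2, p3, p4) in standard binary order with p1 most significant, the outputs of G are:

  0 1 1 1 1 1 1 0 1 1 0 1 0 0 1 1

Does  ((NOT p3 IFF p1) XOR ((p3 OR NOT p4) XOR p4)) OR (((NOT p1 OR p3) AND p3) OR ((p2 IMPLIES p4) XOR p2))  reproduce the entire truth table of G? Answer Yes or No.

No

Evaluate ((NOT p3 IFF p1) XOR ((p3 OR NOT p4) XOR p4)) OR (((NOT p1 OR p3) AND p3) OR ((p2 IMPLIES p4) XOR p2)) on each row and compare to G:
  p1=0, p2=0, p3=0, p4=0: formula gives 1, but G = 0 ✗
Since they disagree at (0,0,0,0), the expression is not a correct formula for G.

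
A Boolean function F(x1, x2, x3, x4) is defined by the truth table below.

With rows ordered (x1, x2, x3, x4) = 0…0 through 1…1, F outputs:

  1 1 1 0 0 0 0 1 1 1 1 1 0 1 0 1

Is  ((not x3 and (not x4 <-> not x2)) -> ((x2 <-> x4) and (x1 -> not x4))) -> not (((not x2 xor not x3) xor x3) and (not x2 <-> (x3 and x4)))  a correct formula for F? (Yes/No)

No

Test each input against both F and the formula:
  x1=0, x2=0, x3=0, x4=0: formula gives 1, F = 1 ✓
  x1=0, x2=0, x3=0, x4=1: formula gives 1, F = 1 ✓
  x1=0, x2=0, x3=1, x4=0: formula gives 1, F = 1 ✓
  x1=0, x2=0, x3=1, x4=1: formula gives 1, but F = 0 ✗
Row (0,0,1,1) is a counterexample, so the formula is not equivalent to F.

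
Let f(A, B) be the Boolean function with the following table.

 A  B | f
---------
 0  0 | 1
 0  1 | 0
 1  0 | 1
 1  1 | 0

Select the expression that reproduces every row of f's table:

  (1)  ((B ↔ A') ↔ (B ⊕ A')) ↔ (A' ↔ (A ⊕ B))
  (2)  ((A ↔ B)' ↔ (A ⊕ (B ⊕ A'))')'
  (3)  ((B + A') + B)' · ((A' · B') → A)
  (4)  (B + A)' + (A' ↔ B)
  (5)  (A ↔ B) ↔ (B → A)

(2) fails at (0,0): the formula yields 0, f is 1.
(3) fails at (0,0): the formula yields 0, f is 1.
(4) fails at (0,1): the formula yields 1, f is 0.
(5) fails at (0,1): the formula yields 1, f is 0.
Only (1) survives; checking it on all 4 rows confirms it matches f.

1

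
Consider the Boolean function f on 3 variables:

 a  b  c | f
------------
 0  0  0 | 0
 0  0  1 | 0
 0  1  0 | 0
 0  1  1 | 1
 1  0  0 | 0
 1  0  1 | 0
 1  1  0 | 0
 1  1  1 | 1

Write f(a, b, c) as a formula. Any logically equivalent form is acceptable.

f=1 on 2 inputs: (0,1,1), (1,1,1). Reading each as a conjunction of literals (¬a·b·c, a·b·c) and taking the OR gives the canonical DNF.

f(a, b, c) = ((NOT a AND b) AND c) OR ((a AND b) AND c)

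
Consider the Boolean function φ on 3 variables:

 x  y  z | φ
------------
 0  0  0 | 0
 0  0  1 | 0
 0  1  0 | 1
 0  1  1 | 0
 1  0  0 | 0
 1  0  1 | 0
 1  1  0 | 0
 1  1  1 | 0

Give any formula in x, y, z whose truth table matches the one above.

φ(x, y, z) = (NOT x AND y) AND NOT z

Only row (0,1,0) gives 1. That row's minterm ¬x·y·¬z is φ directly.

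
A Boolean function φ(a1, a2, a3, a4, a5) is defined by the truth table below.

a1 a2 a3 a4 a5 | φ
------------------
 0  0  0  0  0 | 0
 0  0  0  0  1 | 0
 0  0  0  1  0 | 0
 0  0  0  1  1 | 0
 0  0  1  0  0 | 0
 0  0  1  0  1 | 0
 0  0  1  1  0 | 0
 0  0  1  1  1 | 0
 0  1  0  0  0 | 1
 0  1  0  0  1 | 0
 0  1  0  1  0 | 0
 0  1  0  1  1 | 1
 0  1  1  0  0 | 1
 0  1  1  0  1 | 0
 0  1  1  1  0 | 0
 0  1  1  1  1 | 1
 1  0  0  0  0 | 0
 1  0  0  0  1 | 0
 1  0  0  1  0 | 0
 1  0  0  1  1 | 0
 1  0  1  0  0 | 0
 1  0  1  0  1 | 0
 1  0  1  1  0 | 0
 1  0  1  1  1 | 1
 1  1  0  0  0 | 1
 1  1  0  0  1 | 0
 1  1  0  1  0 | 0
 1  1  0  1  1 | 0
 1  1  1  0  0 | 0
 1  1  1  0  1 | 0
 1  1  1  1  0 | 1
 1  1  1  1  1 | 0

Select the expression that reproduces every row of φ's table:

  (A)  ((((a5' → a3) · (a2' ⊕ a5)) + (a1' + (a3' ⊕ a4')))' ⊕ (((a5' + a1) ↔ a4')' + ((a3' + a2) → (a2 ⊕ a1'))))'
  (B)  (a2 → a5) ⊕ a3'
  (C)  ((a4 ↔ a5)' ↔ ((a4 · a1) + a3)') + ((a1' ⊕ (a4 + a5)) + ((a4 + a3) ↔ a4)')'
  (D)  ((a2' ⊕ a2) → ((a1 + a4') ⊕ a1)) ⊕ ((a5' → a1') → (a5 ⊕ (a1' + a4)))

A

(B): at (0,0,1,0,0) it gives 1, but φ = 0 — eliminated.
(C): at (0,0,0,0,1) it gives 1, but φ = 0 — eliminated.
(D): at (0,0,0,0,1) it gives 1, but φ = 0 — eliminated.
Only (A) survives; checking it on all 32 rows confirms it matches φ.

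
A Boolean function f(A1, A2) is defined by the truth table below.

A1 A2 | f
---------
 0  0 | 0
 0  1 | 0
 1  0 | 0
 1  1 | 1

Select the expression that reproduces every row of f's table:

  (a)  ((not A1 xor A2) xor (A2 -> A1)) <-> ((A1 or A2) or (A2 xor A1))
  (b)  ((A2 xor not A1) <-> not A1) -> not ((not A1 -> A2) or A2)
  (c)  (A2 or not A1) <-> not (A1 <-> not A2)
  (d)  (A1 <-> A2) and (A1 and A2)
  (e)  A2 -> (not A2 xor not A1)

(a) disagrees with f on (0,0) (formula → 1, table → 0); rule it out.
(b) disagrees with f on (0,0) (formula → 1, table → 0); rule it out.
(c) disagrees with f on (0,0) (formula → 1, table → 0); rule it out.
(e) disagrees with f on (0,0) (formula → 1, table → 0); rule it out.
(d) is the remaining candidate, and it agrees with f on all 4 inputs.

d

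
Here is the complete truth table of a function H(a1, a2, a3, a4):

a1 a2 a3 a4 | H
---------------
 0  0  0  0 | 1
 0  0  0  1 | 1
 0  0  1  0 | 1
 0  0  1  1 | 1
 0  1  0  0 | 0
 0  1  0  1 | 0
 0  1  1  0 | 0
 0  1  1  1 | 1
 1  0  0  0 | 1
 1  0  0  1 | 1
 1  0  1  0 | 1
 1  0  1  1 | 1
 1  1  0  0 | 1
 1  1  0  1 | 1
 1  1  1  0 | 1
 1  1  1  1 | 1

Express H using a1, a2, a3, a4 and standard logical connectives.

H(a1, a2, a3, a4) = ¬(((((¬a1 ∧ a2) ∧ ¬a3) ∧ ¬a4) ∨ (((¬a1 ∧ a2) ∧ ¬a3) ∧ a4)) ∨ (((¬a1 ∧ a2) ∧ a3) ∧ ¬a4))

The 0-rows are (0,1,0,0), (0,1,0,1), (0,1,1,0). Take each as a conjunction (¬a1·a2·¬a3·¬a4, ¬a1·a2·¬a3·a4, ¬a1·a2·a3·¬a4), form their disjunction, and complement — that gives a formula that is 1 everywhere H is.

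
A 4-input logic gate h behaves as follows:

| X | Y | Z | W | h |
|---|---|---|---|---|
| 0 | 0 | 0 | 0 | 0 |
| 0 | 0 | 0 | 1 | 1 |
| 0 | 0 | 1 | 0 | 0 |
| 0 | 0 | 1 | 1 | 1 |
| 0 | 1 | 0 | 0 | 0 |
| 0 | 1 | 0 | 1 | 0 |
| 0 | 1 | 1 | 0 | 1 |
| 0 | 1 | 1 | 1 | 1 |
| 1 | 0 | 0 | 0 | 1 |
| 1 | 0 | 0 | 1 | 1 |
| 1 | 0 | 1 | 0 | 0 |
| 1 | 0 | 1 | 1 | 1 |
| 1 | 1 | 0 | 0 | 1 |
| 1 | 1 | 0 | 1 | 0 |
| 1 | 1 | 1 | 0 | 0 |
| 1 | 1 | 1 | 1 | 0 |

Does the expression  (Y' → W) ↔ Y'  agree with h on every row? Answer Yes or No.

No

Evaluate (Y' → W) ↔ Y' on each row and compare to h:
  X=0, Y=0, Z=0, W=0: formula gives 0, h = 0 ✓
  X=0, Y=0, Z=0, W=1: formula gives 1, h = 1 ✓
  X=0, Y=0, Z=1, W=0: formula gives 0, h = 0 ✓
  X=0, Y=0, Z=1, W=1: formula gives 1, h = 1 ✓
  …
  X=0, Y=1, Z=1, W=0: formula gives 0, but h = 1 ✗
A single disagreement suffices: at (0,1,1,0) they differ, so the formula does not compute h.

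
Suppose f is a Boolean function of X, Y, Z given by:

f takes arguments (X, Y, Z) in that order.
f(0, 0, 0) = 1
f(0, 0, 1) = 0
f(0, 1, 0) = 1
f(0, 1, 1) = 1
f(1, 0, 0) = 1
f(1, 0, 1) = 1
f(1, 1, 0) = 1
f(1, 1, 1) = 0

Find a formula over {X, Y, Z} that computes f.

f(X, Y, Z) = NOT (((NOT X AND NOT Y) AND Z) OR ((X AND Y) AND Z))

There are just 2 zero rows: (0,0,1), (1,1,1). Their minterms are ¬X·¬Y·Z, X·Y·Z; the OR of those covers precisely the 0-outputs, and negating it yields f.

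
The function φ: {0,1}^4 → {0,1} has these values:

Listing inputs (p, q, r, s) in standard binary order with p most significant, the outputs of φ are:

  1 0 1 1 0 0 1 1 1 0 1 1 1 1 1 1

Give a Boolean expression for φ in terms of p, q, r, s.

The 0-rows are (0,0,0,1), (0,1,0,0), (0,1,0,1), (1,0,0,1). Take each as a conjunction (¬p·¬q·¬r·s, ¬p·q·¬r·¬s, ¬p·q·¬r·s, p·¬q·¬r·s), form their disjunction, and complement — that gives a formula that is 1 everywhere φ is.

φ(p, q, r, s) = NOT ((((((NOT p AND NOT q) AND NOT r) AND s) OR (((NOT p AND q) AND NOT r) AND NOT s)) OR (((NOT p AND q) AND NOT r) AND s)) OR (((p AND NOT q) AND NOT r) AND s))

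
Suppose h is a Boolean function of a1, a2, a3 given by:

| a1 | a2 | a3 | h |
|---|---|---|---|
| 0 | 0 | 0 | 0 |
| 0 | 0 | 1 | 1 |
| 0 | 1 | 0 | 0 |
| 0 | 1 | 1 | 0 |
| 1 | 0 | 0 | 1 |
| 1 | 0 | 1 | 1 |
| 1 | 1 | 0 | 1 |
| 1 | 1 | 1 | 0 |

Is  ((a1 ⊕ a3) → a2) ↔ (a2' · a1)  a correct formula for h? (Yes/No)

Check the formula against h row by row:
  a1=0, a2=0, a3=0: formula gives 0, h = 0 ✓
  a1=0, a2=0, a3=1: formula gives 1, h = 1 ✓
  a1=0, a2=1, a3=0: formula gives 0, h = 0 ✓
  a1=0, a2=1, a3=1: formula gives 0, h = 0 ✓
  a1=1, a2=0, a3=0: formula gives 0, but h = 1 ✗
A single disagreement suffices: at (1,0,0) they differ, so the formula does not compute h.

No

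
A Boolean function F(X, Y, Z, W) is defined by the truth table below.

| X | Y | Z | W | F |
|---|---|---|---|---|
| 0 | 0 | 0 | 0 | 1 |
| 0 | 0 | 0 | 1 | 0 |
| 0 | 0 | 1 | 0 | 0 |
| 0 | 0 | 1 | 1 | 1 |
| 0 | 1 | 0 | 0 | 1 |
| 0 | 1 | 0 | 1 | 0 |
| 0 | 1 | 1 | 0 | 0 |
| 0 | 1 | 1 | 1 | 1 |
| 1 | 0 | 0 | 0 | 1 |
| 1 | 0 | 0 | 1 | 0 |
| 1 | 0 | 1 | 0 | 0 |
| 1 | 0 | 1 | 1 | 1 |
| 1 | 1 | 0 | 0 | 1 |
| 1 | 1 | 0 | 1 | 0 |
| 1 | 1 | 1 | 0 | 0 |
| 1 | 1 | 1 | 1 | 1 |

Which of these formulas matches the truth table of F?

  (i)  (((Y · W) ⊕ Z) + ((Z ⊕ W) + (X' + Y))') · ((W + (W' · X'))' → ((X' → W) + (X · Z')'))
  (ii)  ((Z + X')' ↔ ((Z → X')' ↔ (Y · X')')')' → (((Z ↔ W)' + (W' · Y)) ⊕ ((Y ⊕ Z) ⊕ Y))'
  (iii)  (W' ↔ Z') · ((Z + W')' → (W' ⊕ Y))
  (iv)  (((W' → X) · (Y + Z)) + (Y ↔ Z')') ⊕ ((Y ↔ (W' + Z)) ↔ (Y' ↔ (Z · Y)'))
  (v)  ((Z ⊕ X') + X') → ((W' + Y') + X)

(i) fails at (0,0,0,0): the formula yields 0, F is 1.
(ii) fails at (0,0,1,0): the formula yields 1, F is 0.
(iv) fails at (0,1,0,0): the formula yields 0, F is 1.
(v) fails at (0,0,0,1): the formula yields 1, F is 0.
(iii) is the remaining candidate, and it agrees with F on all 16 inputs.

iii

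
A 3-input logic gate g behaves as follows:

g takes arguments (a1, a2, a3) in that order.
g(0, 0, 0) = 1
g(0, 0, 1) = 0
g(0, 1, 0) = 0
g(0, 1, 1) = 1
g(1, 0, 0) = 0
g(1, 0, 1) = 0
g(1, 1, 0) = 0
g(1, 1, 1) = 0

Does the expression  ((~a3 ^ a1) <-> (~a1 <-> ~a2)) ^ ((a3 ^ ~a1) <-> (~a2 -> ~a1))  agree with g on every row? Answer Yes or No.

Check the formula against g row by row:
  a1=0, a2=0, a3=0: formula gives 0, but g = 1 ✗
Since they disagree at (0,0,0), the expression is not a correct formula for g.

No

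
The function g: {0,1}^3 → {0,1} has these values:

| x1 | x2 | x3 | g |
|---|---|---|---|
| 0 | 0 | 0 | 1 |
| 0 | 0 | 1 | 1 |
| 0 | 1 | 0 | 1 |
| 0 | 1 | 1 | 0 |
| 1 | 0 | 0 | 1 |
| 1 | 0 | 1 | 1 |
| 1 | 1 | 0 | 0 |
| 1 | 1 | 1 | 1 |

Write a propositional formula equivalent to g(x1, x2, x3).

g(x1, x2, x3) = (((x1' · x2) · x3) + ((x1 · x2) · x3'))'

The 0-rows are (0,1,1), (1,1,0). Take each as a conjunction (¬x1·x2·x3, x1·x2·¬x3), form their disjunction, and complement — that gives a formula that is 1 everywhere g is.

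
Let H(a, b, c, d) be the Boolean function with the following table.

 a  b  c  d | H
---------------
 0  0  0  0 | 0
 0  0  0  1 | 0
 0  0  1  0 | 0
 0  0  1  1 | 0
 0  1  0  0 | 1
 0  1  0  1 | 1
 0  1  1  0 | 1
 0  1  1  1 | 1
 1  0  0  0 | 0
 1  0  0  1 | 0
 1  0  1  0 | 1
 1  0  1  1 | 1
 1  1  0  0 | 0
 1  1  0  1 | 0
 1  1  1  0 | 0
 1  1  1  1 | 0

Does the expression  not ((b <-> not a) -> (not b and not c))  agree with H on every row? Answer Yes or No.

Yes

Evaluate not ((b <-> not a) -> (not b and not c)) on each row and compare to H:
  a=0, b=0, c=0, d=0: formula gives 0, H = 0 ✓
  a=0, b=0, c=0, d=1: formula gives 0, H = 0 ✓
  a=0, b=0, c=1, d=0: formula gives 0, H = 0 ✓
  a=0, b=0, c=1, d=1: formula gives 0, H = 0 ✓
  …and likewise for the remaining 12 rows.
No disagreement on any input; they are logically equivalent.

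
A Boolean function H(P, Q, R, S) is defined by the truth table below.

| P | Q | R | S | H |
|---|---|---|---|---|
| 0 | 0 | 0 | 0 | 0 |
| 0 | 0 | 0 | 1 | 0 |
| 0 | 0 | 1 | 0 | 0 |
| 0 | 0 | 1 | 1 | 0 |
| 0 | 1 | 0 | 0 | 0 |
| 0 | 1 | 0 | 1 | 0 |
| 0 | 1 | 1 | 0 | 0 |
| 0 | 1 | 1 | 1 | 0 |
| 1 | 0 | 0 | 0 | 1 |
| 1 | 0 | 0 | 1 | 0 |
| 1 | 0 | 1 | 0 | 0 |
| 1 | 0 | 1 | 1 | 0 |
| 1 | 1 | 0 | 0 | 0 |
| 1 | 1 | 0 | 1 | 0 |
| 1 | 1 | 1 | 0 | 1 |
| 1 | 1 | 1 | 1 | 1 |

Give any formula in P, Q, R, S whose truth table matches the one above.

Collect the rows where H=1 — (1,0,0,0), (1,1,1,0), (1,1,1,1) — and write one minterm per row: P·¬Q·¬R·¬S, P·Q·R·¬S, P·Q·R·S. Their union (logical OR) reproduces the table exactly.

H(P, Q, R, S) = ((((P AND NOT Q) AND NOT R) AND NOT S) OR (((P AND Q) AND R) AND NOT S)) OR (((P AND Q) AND R) AND S)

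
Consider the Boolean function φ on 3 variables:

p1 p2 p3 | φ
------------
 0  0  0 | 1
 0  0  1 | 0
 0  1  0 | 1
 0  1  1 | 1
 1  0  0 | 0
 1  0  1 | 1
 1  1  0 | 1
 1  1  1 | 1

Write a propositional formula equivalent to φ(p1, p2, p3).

The 0-rows are (0,0,1), (1,0,0). Take each as a conjunction (¬p1·¬p2·p3, p1·¬p2·¬p3), form their disjunction, and complement — that gives a formula that is 1 everywhere φ is.

φ(p1, p2, p3) = ¬(((¬p1 ∧ ¬p2) ∧ p3) ∨ ((p1 ∧ ¬p2) ∧ ¬p3))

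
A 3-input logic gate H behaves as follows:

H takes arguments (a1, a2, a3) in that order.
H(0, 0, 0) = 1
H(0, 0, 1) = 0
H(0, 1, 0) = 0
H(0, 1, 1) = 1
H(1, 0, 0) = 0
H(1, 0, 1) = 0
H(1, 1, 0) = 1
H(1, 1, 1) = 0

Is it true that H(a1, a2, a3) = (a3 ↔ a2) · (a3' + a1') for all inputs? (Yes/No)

Evaluate (a3 ↔ a2) · (a3' + a1') on each row and compare to H:
  a1=0, a2=0, a3=0: formula gives 1, H = 1 ✓
  a1=0, a2=0, a3=1: formula gives 0, H = 0 ✓
  a1=0, a2=1, a3=0: formula gives 0, H = 0 ✓
  a1=0, a2=1, a3=1: formula gives 1, H = 1 ✓
  a1=1, a2=0, a3=0: formula gives 1, but H = 0 ✗
Row (1,0,0) is a counterexample, so the formula is not equivalent to H.

No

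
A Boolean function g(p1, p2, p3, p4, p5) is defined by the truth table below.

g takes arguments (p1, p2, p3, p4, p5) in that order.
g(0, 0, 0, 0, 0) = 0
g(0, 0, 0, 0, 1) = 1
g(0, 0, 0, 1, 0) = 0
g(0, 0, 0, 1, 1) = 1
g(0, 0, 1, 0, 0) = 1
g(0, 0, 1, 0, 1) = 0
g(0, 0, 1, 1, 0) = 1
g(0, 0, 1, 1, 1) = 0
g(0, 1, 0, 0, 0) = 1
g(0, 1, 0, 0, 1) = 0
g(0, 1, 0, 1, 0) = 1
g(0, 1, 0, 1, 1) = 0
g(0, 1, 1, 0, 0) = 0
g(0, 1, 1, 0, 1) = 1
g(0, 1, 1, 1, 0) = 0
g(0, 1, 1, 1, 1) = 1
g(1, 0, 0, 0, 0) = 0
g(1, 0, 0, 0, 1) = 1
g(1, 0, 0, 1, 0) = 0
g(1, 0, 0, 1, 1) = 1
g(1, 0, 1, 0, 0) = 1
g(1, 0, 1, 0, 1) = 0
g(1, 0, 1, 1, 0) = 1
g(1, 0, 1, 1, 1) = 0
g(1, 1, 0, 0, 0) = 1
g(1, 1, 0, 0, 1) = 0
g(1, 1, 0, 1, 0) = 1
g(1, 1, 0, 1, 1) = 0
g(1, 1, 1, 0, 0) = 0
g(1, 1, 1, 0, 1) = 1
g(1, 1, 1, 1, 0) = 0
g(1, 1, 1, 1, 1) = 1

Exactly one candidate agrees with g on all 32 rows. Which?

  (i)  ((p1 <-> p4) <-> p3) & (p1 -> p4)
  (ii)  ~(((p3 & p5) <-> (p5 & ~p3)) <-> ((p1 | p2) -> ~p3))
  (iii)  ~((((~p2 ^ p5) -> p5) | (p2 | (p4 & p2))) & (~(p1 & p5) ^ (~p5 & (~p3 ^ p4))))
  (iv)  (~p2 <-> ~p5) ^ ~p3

(i) disagrees with g on (0,0,0,0,1) (formula → 0, table → 1); rule it out.
(ii) disagrees with g on (0,0,1,0,0) (formula → 0, table → 1); rule it out.
(iii) disagrees with g on (0,0,0,0,0) (formula → 1, table → 0); rule it out.
That leaves (iv). Evaluating it on every row reproduces the table of g exactly.

iv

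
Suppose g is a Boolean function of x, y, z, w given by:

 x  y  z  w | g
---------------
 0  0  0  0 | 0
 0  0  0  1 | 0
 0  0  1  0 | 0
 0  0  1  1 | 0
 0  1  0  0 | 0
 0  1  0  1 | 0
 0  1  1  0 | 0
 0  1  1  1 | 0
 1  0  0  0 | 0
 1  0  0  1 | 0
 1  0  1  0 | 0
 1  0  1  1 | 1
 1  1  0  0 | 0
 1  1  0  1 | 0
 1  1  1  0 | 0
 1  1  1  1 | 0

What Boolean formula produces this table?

Only row (1,0,1,1) gives 1. That row's minterm x·¬y·z·w is g directly.

g(x, y, z, w) = ((x & ~y) & z) & w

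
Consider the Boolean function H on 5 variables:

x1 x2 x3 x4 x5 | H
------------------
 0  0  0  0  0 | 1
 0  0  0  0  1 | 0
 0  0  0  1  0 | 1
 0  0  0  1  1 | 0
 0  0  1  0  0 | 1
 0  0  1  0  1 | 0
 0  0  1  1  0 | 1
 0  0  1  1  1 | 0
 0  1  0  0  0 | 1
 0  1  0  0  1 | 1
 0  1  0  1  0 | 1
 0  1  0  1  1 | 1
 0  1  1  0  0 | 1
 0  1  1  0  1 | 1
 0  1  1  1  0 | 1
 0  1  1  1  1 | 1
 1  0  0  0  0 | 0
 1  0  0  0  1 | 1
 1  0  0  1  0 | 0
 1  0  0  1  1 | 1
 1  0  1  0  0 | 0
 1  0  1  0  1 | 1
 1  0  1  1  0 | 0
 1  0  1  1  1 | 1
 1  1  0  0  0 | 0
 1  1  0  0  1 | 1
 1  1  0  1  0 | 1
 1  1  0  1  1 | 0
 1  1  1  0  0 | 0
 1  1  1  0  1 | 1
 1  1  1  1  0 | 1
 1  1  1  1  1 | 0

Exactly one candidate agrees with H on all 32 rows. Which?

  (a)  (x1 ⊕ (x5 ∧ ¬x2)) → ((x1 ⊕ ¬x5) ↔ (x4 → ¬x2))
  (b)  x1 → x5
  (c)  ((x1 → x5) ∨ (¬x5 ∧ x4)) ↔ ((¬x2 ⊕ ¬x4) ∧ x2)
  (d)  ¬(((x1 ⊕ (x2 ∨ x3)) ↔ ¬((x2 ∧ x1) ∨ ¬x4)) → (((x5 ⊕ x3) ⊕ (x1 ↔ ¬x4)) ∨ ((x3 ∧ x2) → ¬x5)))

a

(b) fails at (0,0,0,0,1): the formula yields 1, H is 0.
(c) fails at (0,0,0,0,0): the formula yields 0, H is 1.
(d) fails at (0,0,0,0,0): the formula yields 0, H is 1.
That leaves (a). Evaluating it on every row reproduces the table of H exactly.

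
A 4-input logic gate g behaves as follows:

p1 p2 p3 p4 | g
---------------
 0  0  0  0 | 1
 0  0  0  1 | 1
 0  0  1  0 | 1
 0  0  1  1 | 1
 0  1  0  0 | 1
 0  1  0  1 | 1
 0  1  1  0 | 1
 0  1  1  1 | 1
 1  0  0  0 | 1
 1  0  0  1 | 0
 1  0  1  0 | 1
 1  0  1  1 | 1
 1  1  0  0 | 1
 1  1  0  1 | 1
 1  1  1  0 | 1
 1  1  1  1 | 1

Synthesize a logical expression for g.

Only row (1,0,0,1) gives 0. So g is 1 everywhere except there — the complement of the minterm p1·¬p2·¬p3·p4.

g(p1, p2, p3, p4) = not (((p1 and not p2) and not p3) and p4)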